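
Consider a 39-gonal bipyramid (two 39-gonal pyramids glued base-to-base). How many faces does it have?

A bipyramid over an n-gon has 2n triangular faces and n + 2 vertices: V = 39 + 2 = 41, E = 3·39 = 117, F = 2·39 = 78.

78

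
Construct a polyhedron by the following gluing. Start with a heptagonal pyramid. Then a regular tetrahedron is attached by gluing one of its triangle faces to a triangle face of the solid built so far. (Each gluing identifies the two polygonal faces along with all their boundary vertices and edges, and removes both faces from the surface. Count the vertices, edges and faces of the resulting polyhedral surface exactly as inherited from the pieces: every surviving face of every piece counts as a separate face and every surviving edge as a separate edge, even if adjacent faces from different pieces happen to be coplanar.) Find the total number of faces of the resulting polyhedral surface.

10

A heptagonal pyramid: V=8, E=14, F=8.
Attach a regular tetrahedron (V=4, E=6, F=4) along a 3-gon: merge 3 vertices and 3 edges, delete both glued faces → V=9, E=17, F=10.
Check: V − E + F = 9 − 17 + 10 = 2.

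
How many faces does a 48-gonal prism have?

A prism on an n-gon has two n-gon bases and n rectangular sides: V = 2·48 = 96, E = 3·48 = 144, F = 48 + 2 = 50.

50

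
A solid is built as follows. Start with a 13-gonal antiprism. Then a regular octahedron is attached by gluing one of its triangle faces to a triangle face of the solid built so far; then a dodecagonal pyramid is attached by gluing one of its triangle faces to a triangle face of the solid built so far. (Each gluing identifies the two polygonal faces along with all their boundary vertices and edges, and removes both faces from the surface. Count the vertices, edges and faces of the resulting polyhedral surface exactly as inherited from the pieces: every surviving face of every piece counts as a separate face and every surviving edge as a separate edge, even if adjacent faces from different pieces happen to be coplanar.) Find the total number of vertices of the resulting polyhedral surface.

A 13-gonal antiprism: V=26, E=52, F=28.
Attach a regular octahedron (V=6, E=12, F=8) along a 3-gon: merge 3 vertices and 3 edges, delete both glued faces → V=29, E=61, F=34.
Attach a dodecagonal pyramid (V=13, E=24, F=13) along a 3-gon: merge 3 vertices and 3 edges, delete both glued faces → V=39, E=82, F=45.
Check: V − E + F = 39 − 82 + 45 = 2.

39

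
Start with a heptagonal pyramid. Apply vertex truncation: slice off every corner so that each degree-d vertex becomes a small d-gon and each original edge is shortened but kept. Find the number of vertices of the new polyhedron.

28

The base solid has V = 8, E = 14, F = 8.
Truncation replaces each original edge-end by a new vertex, so V′ = 2E = 28.
Each original edge survives, and each old vertex of degree d contributes d new edges; summing degrees gives Σd = 2E, so E′ = E + 2E = 3E = 42.
Each original face survives and each original vertex becomes one new face: F′ = F + V = 16.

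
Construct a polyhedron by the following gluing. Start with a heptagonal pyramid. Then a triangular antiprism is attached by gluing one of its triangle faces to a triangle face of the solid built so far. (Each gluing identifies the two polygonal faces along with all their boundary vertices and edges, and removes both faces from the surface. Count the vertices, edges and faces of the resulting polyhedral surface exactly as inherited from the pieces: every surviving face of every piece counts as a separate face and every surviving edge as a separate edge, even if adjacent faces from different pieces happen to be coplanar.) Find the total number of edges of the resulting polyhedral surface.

23

A heptagonal pyramid: V=8, E=14, F=8.
Attach a triangular antiprism (V=6, E=12, F=8) along a 3-gon: merge 3 vertices and 3 edges, delete both glued faces → V=11, E=23, F=14.
Check: V − E + F = 11 − 23 + 14 = 2.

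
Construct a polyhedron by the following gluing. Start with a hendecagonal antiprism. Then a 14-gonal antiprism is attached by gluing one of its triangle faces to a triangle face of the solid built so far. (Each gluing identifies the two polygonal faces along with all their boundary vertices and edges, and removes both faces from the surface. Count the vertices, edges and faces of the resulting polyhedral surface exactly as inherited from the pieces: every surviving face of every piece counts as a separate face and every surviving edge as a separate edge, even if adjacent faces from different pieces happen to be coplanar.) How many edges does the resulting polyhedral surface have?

A hendecagonal antiprism: V=22, E=44, F=24.
Attach a 14-gonal antiprism (V=28, E=56, F=30) along a 3-gon: merge 3 vertices and 3 edges, delete both glued faces → V=47, E=97, F=52.
Check: V − E + F = 47 − 97 + 52 = 2.

97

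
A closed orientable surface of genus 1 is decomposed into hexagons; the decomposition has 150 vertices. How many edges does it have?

225

χ = 2 − 2·1 = 0, and every face is a hexagon so 6F = 2E.
V − E + F = 0 with E = 6F/2 gives 150 − (6/2 − 1)·F = 0, so F = 75 and E = 225.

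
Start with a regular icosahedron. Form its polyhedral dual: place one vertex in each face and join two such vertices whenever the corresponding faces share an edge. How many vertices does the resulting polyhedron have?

The base solid has V = 12, E = 30, F = 20.
The dual swaps V and F and preserves E: V′ = F = 20, E′ = E = 30, F′ = V = 12.

20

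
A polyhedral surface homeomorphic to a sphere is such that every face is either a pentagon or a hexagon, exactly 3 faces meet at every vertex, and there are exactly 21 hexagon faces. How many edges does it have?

93

Let x be the number of pentagons; then F = 21 + x.
Edge–face incidences: 2E = 6·21 + 5·x = 126 + 5x.
Every vertex has degree 3, so 3V = 2E.
Euler: V − E + F = 2 ⇒ (2E)/3 − E + (21 + x) = 2.
Multiply by 6: 2·(2E) − 3·(2E) + 6·(21 + x) = 12, i.e. 126 + 6x − (126 + 5x) = 12.
Collecting terms: x = 12.
Then 2E = 126 + 5·12 = 186, so E = 93, V = 2E/3 = 62, F = 21 + 12 = 33.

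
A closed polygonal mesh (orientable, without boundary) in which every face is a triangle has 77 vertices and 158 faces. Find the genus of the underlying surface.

2

Every face is a triangle, so 2E = 3·158 = 474, giving E = 237.
χ = V − E + F = 77 − 237 + 158 = -2.
For a closed orientable surface χ = 2 − 2g, so g = (2 − (-2))/2 = 2.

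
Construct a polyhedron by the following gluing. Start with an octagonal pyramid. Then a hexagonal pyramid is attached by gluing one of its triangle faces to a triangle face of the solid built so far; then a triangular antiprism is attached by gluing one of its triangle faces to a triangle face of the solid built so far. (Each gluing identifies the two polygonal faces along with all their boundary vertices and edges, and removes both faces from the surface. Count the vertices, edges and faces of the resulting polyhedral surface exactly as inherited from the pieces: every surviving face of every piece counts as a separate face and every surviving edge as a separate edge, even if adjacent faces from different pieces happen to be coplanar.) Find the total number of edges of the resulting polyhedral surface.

34

An octagonal pyramid: V=9, E=16, F=9.
Attach a hexagonal pyramid (V=7, E=12, F=7) along a 3-gon: merge 3 vertices and 3 edges, delete both glued faces → V=13, E=25, F=14.
Attach a triangular antiprism (V=6, E=12, F=8) along a 3-gon: merge 3 vertices and 3 edges, delete both glued faces → V=16, E=34, F=20.
Check: V − E + F = 16 − 34 + 20 = 2.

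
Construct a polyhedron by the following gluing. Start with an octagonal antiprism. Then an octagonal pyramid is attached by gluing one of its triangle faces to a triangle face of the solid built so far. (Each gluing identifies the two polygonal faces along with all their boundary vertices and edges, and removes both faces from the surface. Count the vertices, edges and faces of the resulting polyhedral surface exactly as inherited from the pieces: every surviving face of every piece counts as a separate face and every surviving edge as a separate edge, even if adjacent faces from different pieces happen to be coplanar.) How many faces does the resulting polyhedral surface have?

An octagonal antiprism: V=16, E=32, F=18.
Attach an octagonal pyramid (V=9, E=16, F=9) along a 3-gon: merge 3 vertices and 3 edges, delete both glued faces → V=22, E=45, F=25.
Check: V − E + F = 22 − 45 + 25 = 2.

25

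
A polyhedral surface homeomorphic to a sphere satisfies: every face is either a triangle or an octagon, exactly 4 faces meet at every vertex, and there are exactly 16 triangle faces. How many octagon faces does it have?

2

Let x be the number of octagons; then F = 16 + x.
Edge–face incidences: 2E = 3·16 + 8·x = 48 + 8x.
Every vertex has degree 4, so 4V = 2E.
Euler: V − E + F = 2 ⇒ (2E)/4 − E + (16 + x) = 2.
Multiply by 8: 2·(2E) − 4·(2E) + 8·(16 + x) = 16, i.e. 128 + 8x − 2·(48 + 8x) = 16.
Collecting terms: −8x + 32 = 16, so −8x = −16, so x = 2.
Then 2E = 48 + 8·2 = 64, so E = 32, V = 2E/4 = 16, F = 16 + 2 = 18.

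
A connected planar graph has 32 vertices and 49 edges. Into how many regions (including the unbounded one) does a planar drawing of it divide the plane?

19

Euler's formula for a connected plane graph: V − E + F = 2, so F = 2 − 32 + 49 = 19.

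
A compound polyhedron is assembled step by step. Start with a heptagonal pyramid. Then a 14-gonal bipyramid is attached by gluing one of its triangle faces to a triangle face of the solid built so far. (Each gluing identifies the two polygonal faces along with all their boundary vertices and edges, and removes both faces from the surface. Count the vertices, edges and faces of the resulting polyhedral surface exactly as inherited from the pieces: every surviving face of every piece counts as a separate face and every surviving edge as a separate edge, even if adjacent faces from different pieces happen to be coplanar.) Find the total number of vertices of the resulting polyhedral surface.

21

A heptagonal pyramid: V=8, E=14, F=8.
Attach a 14-gonal bipyramid (V=16, E=42, F=28) along a 3-gon: merge 3 vertices and 3 edges, delete both glued faces → V=21, E=53, F=34.
Check: V − E + F = 21 − 53 + 34 = 2.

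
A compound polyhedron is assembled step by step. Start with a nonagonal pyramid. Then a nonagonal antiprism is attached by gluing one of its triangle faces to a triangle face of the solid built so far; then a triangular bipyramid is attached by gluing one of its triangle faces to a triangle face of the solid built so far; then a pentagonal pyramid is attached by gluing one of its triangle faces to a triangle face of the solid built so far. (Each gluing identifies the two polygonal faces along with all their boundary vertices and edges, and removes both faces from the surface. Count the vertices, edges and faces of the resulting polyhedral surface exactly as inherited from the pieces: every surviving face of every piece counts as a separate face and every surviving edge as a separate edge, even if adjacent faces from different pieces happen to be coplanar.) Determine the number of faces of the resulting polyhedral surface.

36

A nonagonal pyramid: V=10, E=18, F=10.
Attach a nonagonal antiprism (V=18, E=36, F=20) along a 3-gon: merge 3 vertices and 3 edges, delete both glued faces → V=25, E=51, F=28.
Attach a triangular bipyramid (V=5, E=9, F=6) along a 3-gon: merge 3 vertices and 3 edges, delete both glued faces → V=27, E=57, F=32.
Attach a pentagonal pyramid (V=6, E=10, F=6) along a 3-gon: merge 3 vertices and 3 edges, delete both glued faces → V=30, E=64, F=36.
Check: V − E + F = 30 − 64 + 36 = 2.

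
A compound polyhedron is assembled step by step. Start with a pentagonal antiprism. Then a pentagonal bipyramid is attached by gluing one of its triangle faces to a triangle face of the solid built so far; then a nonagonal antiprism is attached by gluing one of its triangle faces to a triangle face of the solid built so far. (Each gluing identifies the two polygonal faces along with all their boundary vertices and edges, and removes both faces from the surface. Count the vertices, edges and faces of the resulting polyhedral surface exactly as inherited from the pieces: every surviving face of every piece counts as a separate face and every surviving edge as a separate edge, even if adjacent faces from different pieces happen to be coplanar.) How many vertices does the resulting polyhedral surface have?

A pentagonal antiprism: V=10, E=20, F=12.
Attach a pentagonal bipyramid (V=7, E=15, F=10) along a 3-gon: merge 3 vertices and 3 edges, delete both glued faces → V=14, E=32, F=20.
Attach a nonagonal antiprism (V=18, E=36, F=20) along a 3-gon: merge 3 vertices and 3 edges, delete both glued faces → V=29, E=65, F=38.
Check: V − E + F = 29 − 65 + 38 = 2.

29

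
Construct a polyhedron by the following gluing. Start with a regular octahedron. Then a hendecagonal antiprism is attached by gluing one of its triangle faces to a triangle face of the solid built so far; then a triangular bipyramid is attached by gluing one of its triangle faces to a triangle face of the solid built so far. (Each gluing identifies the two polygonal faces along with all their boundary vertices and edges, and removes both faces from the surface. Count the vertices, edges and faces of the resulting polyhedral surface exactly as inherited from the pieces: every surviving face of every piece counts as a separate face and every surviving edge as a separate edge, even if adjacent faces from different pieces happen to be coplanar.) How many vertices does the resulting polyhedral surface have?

A regular octahedron: V=6, E=12, F=8.
Attach a hendecagonal antiprism (V=22, E=44, F=24) along a 3-gon: merge 3 vertices and 3 edges, delete both glued faces → V=25, E=53, F=30.
Attach a triangular bipyramid (V=5, E=9, F=6) along a 3-gon: merge 3 vertices and 3 edges, delete both glued faces → V=27, E=59, F=34.
Check: V − E + F = 27 − 59 + 34 = 2.

27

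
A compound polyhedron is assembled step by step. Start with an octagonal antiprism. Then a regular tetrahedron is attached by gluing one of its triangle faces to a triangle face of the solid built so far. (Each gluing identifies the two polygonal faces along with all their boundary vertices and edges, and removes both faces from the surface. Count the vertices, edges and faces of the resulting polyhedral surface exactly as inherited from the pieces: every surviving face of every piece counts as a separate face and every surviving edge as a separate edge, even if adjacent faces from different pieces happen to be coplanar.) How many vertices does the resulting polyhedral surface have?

An octagonal antiprism: V=16, E=32, F=18.
Attach a regular tetrahedron (V=4, E=6, F=4) along a 3-gon: merge 3 vertices and 3 edges, delete both glued faces → V=17, E=35, F=20.
Check: V − E + F = 17 − 35 + 20 = 2.

17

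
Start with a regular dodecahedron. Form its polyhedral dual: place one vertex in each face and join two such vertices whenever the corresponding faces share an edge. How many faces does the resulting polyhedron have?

20

The base solid has V = 20, E = 30, F = 12.
The dual swaps V and F and preserves E: V′ = F = 12, E′ = E = 30, F′ = V = 20.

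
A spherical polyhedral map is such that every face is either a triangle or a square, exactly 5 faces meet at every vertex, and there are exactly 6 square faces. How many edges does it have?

Let x be the number of triangles; then F = 6 + x.
Edge–face incidences: 2E = 4·6 + 3·x = 24 + 3x.
Every vertex has degree 5, so 5V = 2E.
Euler: V − E + F = 2 ⇒ (2E)/5 − E + (6 + x) = 2.
Multiply by 10: 2·(2E) − 5·(2E) + 10·(6 + x) = 20, i.e. 60 + 10x − 3·(24 + 3x) = 20.
Collecting terms: x − 12 = 20, so x = 32.
Then 2E = 24 + 3·32 = 120, so E = 60, V = 2E/5 = 24, F = 6 + 32 = 38.

60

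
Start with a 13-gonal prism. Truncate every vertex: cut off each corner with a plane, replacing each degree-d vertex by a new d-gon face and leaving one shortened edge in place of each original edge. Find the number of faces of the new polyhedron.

The base solid has V = 26, E = 39, F = 15.
Truncation replaces each original edge-end by a new vertex, so V′ = 2E = 78.
Each original edge survives, and each old vertex of degree d contributes d new edges; summing degrees gives Σd = 2E, so E′ = E + 2E = 3E = 117.
Each original face survives and each original vertex becomes one new face: F′ = F + V = 41.

41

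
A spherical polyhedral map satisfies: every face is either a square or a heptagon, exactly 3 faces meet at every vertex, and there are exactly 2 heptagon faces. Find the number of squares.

7

Let x be the number of squares; then F = 2 + x.
Edge–face incidences: 2E = 7·2 + 4·x = 14 + 4x.
Every vertex has degree 3, so 3V = 2E.
Euler: V − E + F = 2 ⇒ (2E)/3 − E + (2 + x) = 2.
Multiply by 6: 2·(2E) − 3·(2E) + 6·(2 + x) = 12, i.e. 12 + 6x − (14 + 4x) = 12.
Collecting terms: 2x − 2 = 12, so 2x = 14, so x = 7.
Then 2E = 14 + 4·7 = 42, so E = 21, V = 2E/3 = 14, F = 2 + 7 = 9.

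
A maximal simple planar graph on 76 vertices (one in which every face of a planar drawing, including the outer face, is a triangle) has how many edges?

In a plane triangulation 3F = 2E and V − E + F = 2, so E = 3V − 6 = 3·76 − 6 = 222.

222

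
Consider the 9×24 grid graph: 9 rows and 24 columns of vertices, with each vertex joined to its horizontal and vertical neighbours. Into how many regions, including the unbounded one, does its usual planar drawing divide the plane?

185

The grid has V = 9·24 = 216 vertices and E = 9·23 + 24·8 = 399 edges.
F = 2 − V + E = 2 − 216 + 399 = 185.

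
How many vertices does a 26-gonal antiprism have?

An antiprism on an n-gon has two n-gon caps and 2n triangles: V = 2·26 = 52, E = 4·26 = 104, F = 2·26 + 2 = 54.

52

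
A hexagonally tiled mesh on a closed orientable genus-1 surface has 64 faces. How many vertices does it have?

128

χ = 2 − 2·1 = 0, and every face is a hexagon so 6F = 2E.
E = 6·64/2 = 192. Then V = 0 + E − F = 0 + 192 − 64 = 128.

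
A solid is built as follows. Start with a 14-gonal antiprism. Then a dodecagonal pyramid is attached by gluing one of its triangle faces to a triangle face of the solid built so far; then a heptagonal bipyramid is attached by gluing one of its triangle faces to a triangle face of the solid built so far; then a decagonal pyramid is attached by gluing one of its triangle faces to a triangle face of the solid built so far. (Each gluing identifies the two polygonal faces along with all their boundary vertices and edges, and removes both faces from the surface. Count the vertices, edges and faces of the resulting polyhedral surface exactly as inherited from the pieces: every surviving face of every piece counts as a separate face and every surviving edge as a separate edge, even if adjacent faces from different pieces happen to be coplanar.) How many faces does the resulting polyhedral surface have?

A 14-gonal antiprism: V=28, E=56, F=30.
Attach a dodecagonal pyramid (V=13, E=24, F=13) along a 3-gon: merge 3 vertices and 3 edges, delete both glued faces → V=38, E=77, F=41.
Attach a heptagonal bipyramid (V=9, E=21, F=14) along a 3-gon: merge 3 vertices and 3 edges, delete both glued faces → V=44, E=95, F=53.
Attach a decagonal pyramid (V=11, E=20, F=11) along a 3-gon: merge 3 vertices and 3 edges, delete both glued faces → V=52, E=112, F=62.
Check: V − E + F = 52 − 112 + 62 = 2.

62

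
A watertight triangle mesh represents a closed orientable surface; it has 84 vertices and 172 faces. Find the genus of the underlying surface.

Every face is a triangle, so 2E = 3·172 = 516, giving E = 258.
χ = V − E + F = 84 − 258 + 172 = -2.
For a closed orientable surface χ = 2 − 2g, so g = (2 − (-2))/2 = 2.

2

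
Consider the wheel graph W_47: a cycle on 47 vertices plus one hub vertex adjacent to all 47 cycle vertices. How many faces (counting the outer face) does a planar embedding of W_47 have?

W_47 has V = 47 + 1 = 48 vertices and E = 2·47 = 94 edges.
By Euler's formula F = 2 − V + E = 2 − 48 + 94 = 48.

48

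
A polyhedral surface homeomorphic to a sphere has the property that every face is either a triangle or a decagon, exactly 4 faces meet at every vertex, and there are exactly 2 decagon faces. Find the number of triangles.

20

Let x be the number of triangles; then F = 2 + x.
Edge–face incidences: 2E = 10·2 + 3·x = 20 + 3x.
Every vertex has degree 4, so 4V = 2E.
Euler: V − E + F = 2 ⇒ (2E)/4 − E + (2 + x) = 2.
Multiply by 8: 2·(2E) − 4·(2E) + 8·(2 + x) = 16, i.e. 16 + 8x − 2·(20 + 3x) = 16.
Collecting terms: 2x − 24 = 16, so 2x = 40, so x = 20.
Then 2E = 20 + 3·20 = 80, so E = 40, V = 2E/4 = 20, F = 2 + 20 = 22.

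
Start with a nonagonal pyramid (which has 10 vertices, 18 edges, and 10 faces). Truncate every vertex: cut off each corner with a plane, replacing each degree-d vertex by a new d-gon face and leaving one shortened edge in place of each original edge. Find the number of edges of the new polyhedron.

54

Truncation replaces each original edge-end by a new vertex, so V′ = 2E = 36.
Each original edge survives, and each old vertex of degree d contributes d new edges; summing degrees gives Σd = 2E, so E′ = E + 2E = 3E = 54.
Each original face survives and each original vertex becomes one new face: F′ = F + V = 20.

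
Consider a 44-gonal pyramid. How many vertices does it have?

A pyramid on an n-gon base has one n-gon and n triangles: V = 44 + 1 = 45, E = 2·44 = 88, F = 44 + 1 = 45.

45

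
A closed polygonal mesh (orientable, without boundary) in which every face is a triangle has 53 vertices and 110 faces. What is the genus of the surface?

2

Every face is a triangle, so 2E = 3·110 = 330, giving E = 165.
χ = V − E + F = 53 − 165 + 110 = -2.
For a closed orientable surface χ = 2 − 2g, so g = (2 − (-2))/2 = 2.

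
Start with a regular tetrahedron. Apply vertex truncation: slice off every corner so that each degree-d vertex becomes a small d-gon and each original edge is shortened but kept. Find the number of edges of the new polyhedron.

18

The base solid has V = 4, E = 6, F = 4.
Truncation replaces each original edge-end by a new vertex, so V′ = 2E = 12.
Each original edge survives, and each old vertex of degree d contributes d new edges; summing degrees gives Σd = 2E, so E′ = E + 2E = 3E = 18.
Each original face survives and each original vertex becomes one new face: F′ = F + V = 8.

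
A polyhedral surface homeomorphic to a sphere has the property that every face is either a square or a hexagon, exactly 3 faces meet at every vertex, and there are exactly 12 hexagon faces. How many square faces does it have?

6

Let x be the number of squares; then F = 12 + x.
Edge–face incidences: 2E = 6·12 + 4·x = 72 + 4x.
Every vertex has degree 3, so 3V = 2E.
Euler: V − E + F = 2 ⇒ (2E)/3 − E + (12 + x) = 2.
Multiply by 6: 2·(2E) − 3·(2E) + 6·(12 + x) = 12, i.e. 72 + 6x − (72 + 4x) = 12.
Collecting terms: 2x = 12, so x = 6.
Then 2E = 72 + 4·6 = 96, so E = 48, V = 2E/3 = 32, F = 12 + 6 = 18.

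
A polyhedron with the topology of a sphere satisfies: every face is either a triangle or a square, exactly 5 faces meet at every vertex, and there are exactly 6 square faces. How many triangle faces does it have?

32

Let x be the number of triangles; then F = 6 + x.
Edge–face incidences: 2E = 4·6 + 3·x = 24 + 3x.
Every vertex has degree 5, so 5V = 2E.
Euler: V − E + F = 2 ⇒ (2E)/5 − E + (6 + x) = 2.
Multiply by 10: 2·(2E) − 5·(2E) + 10·(6 + x) = 20, i.e. 60 + 10x − 3·(24 + 3x) = 20.
Collecting terms: x − 12 = 20, so x = 32.
Then 2E = 24 + 3·32 = 120, so E = 60, V = 2E/5 = 24, F = 6 + 32 = 38.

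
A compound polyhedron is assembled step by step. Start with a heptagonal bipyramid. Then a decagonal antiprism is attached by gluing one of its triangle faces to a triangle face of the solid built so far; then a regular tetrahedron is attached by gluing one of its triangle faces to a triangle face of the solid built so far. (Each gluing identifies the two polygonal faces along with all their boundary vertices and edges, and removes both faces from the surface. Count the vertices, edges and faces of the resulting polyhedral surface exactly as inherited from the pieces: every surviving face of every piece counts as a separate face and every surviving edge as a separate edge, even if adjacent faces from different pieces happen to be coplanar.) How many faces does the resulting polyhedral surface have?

36

A heptagonal bipyramid: V=9, E=21, F=14.
Attach a decagonal antiprism (V=20, E=40, F=22) along a 3-gon: merge 3 vertices and 3 edges, delete both glued faces → V=26, E=58, F=34.
Attach a regular tetrahedron (V=4, E=6, F=4) along a 3-gon: merge 3 vertices and 3 edges, delete both glued faces → V=27, E=61, F=36.
Check: V − E + F = 27 − 61 + 36 = 2.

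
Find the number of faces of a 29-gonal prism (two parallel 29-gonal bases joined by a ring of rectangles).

A prism on an n-gon has two n-gon bases and n rectangular sides: V = 2·29 = 58, E = 3·29 = 87, F = 29 + 2 = 31.

31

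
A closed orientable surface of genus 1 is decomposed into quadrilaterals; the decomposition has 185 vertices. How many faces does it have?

185

χ = 2 − 2·1 = 0, and every face is a square so 4F = 2E.
V − E + F = 0 with E = 4F/2 gives 185 − (4/2 − 1)·F = 0, so F = 185 and E = 370.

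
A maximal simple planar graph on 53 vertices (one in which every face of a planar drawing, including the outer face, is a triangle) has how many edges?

153

In a plane triangulation 3F = 2E and V − E + F = 2, so E = 3V − 6 = 3·53 − 6 = 153.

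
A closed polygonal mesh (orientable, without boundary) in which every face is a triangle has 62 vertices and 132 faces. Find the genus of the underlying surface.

3

Every face is a triangle, so 2E = 3·132 = 396, giving E = 198.
χ = V − E + F = 62 − 198 + 132 = -4.
For a closed orientable surface χ = 2 − 2g, so g = (2 − (-4))/2 = 3.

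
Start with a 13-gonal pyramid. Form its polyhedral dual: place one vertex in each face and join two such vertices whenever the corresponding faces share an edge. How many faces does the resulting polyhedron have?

The base solid has V = 14, E = 26, F = 14.
The dual swaps V and F and preserves E: V′ = F = 14, E′ = E = 26, F′ = V = 14.

14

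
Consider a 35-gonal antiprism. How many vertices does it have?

70

An antiprism on an n-gon has two n-gon caps and 2n triangles: V = 2·35 = 70, E = 4·35 = 140, F = 2·35 + 2 = 72.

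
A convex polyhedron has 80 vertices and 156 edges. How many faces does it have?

78

Here V − E + F = 2.
F = 2 − V + E = 2 − 80 + 156 = 78.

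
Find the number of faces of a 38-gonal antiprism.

An antiprism on an n-gon has two n-gon caps and 2n triangles: V = 2·38 = 76, E = 4·38 = 152, F = 2·38 + 2 = 78.

78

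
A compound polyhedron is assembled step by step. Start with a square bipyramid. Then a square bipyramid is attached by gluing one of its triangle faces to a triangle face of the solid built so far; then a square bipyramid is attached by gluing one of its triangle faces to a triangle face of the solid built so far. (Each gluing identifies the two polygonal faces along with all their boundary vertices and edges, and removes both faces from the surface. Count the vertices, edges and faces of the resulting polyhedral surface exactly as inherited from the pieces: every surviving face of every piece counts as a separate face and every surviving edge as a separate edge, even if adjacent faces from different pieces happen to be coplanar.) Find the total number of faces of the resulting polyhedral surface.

20

A square bipyramid: V=6, E=12, F=8.
Attach a square bipyramid (V=6, E=12, F=8) along a 3-gon: merge 3 vertices and 3 edges, delete both glued faces → V=9, E=21, F=14.
Attach a square bipyramid (V=6, E=12, F=8) along a 3-gon: merge 3 vertices and 3 edges, delete both glued faces → V=12, E=30, F=20.
Check: V − E + F = 12 − 30 + 20 = 2.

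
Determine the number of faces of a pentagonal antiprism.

12

An antiprism on an n-gon has two n-gon caps and 2n triangles: V = 2·5 = 10, E = 4·5 = 20, F = 2·5 + 2 = 12.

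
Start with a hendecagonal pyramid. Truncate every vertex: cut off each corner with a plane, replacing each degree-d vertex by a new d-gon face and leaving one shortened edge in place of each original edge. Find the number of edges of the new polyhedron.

The base solid has V = 12, E = 22, F = 12.
Truncation replaces each original edge-end by a new vertex, so V′ = 2E = 44.
Each original edge survives, and each old vertex of degree d contributes d new edges; summing degrees gives Σd = 2E, so E′ = E + 2E = 3E = 66.
Each original face survives and each original vertex becomes one new face: F′ = F + V = 24.

66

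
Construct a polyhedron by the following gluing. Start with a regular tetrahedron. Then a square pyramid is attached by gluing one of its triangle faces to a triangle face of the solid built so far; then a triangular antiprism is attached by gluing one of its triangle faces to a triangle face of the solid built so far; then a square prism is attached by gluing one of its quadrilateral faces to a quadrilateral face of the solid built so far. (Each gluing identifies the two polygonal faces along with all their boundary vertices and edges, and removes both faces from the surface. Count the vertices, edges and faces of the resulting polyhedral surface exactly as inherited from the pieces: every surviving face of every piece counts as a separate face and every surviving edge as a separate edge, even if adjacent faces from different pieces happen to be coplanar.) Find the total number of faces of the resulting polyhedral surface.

17

A regular tetrahedron: V=4, E=6, F=4.
Attach a square pyramid (V=5, E=8, F=5) along a 3-gon: merge 3 vertices and 3 edges, delete both glued faces → V=6, E=11, F=7.
Attach a triangular antiprism (V=6, E=12, F=8) along a 3-gon: merge 3 vertices and 3 edges, delete both glued faces → V=9, E=20, F=13.
Attach a square prism (V=8, E=12, F=6) along a 4-gon: merge 4 vertices and 4 edges, delete both glued faces → V=13, E=28, F=17.
Check: V − E + F = 13 − 28 + 17 = 2.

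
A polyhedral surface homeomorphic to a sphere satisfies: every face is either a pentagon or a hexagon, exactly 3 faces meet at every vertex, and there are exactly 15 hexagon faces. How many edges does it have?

75

Let x be the number of pentagons; then F = 15 + x.
Edge–face incidences: 2E = 6·15 + 5·x = 90 + 5x.
Every vertex has degree 3, so 3V = 2E.
Euler: V − E + F = 2 ⇒ (2E)/3 − E + (15 + x) = 2.
Multiply by 6: 2·(2E) − 3·(2E) + 6·(15 + x) = 12, i.e. 90 + 6x − (90 + 5x) = 12.
Collecting terms: x = 12.
Then 2E = 90 + 5·12 = 150, so E = 75, V = 2E/3 = 50, F = 15 + 12 = 27.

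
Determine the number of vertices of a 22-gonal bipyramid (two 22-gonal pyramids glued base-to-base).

24

A bipyramid over an n-gon has 2n triangular faces and n + 2 vertices: V = 22 + 2 = 24, E = 3·22 = 66, F = 2·22 = 44.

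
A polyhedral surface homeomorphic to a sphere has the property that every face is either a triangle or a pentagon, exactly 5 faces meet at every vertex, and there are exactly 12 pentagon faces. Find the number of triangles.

Let x be the number of triangles; then F = 12 + x.
Edge–face incidences: 2E = 5·12 + 3·x = 60 + 3x.
Every vertex has degree 5, so 5V = 2E.
Euler: V − E + F = 2 ⇒ (2E)/5 − E + (12 + x) = 2.
Multiply by 10: 2·(2E) − 5·(2E) + 10·(12 + x) = 20, i.e. 120 + 10x − 3·(60 + 3x) = 20.
Collecting terms: x − 60 = 20, so x = 80.
Then 2E = 60 + 3·80 = 300, so E = 150, V = 2E/5 = 60, F = 12 + 80 = 92.

80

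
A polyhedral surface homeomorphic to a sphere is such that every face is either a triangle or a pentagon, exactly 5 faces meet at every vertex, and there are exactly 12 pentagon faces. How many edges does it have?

150

Let x be the number of triangles; then F = 12 + x.
Edge–face incidences: 2E = 5·12 + 3·x = 60 + 3x.
Every vertex has degree 5, so 5V = 2E.
Euler: V − E + F = 2 ⇒ (2E)/5 − E + (12 + x) = 2.
Multiply by 10: 2·(2E) − 5·(2E) + 10·(12 + x) = 20, i.e. 120 + 10x − 3·(60 + 3x) = 20.
Collecting terms: x − 60 = 20, so x = 80.
Then 2E = 60 + 3·80 = 300, so E = 150, V = 2E/5 = 60, F = 12 + 80 = 92.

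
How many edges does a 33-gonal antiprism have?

132

An antiprism on an n-gon has two n-gon caps and 2n triangles: V = 2·33 = 66, E = 4·33 = 132, F = 2·33 + 2 = 68.
Check: V − E + F = 66 − 132 + 68 = 2.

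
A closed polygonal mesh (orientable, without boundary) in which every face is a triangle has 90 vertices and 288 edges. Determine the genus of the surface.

4

Every face is a triangle and each edge borders two faces, so 3F = 2·288, giving F = 192.
χ = V − E + F = 90 − 288 + 192 = -6.
For a closed orientable surface χ = 2 − 2g, so g = (2 − (-6))/2 = 4.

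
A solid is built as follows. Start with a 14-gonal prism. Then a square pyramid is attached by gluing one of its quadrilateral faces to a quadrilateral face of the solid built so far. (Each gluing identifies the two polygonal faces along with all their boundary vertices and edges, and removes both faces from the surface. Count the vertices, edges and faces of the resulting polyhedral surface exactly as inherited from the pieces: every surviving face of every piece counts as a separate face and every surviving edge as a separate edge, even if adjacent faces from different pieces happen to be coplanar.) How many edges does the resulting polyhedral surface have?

46

A 14-gonal prism: V=28, E=42, F=16.
Attach a square pyramid (V=5, E=8, F=5) along a 4-gon: merge 4 vertices and 4 edges, delete both glued faces → V=29, E=46, F=19.
Check: V − E + F = 29 − 46 + 19 = 2.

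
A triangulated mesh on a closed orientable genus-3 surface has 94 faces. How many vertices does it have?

χ = 2 − 2·3 = -4, and every face is a triangle so 3F = 2E.
E = 3·94/2 = 141. Then V = -4 + E − F = -4 + 141 − 94 = 43.

43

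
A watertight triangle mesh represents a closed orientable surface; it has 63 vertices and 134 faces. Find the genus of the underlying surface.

3

Every face is a triangle, so 2E = 3·134 = 402, giving E = 201.
χ = V − E + F = 63 − 201 + 134 = -4.
For a closed orientable surface χ = 2 − 2g, so g = (2 − (-4))/2 = 3.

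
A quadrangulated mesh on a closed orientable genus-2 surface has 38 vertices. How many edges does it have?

χ = 2 − 2·2 = -2, and every face is a square so 4F = 2E.
V − E + F = -2 with E = 4F/2 gives 38 − (4/2 − 1)·F = -2, so F = 40 and E = 80.

80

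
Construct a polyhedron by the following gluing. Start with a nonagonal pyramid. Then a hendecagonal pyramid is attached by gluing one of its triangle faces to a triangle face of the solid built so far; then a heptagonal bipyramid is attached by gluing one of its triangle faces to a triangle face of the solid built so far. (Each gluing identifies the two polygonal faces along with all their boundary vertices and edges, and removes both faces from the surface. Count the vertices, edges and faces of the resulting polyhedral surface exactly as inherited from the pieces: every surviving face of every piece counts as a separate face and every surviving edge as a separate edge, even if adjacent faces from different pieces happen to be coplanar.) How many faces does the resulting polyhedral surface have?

A nonagonal pyramid: V=10, E=18, F=10.
Attach a hendecagonal pyramid (V=12, E=22, F=12) along a 3-gon: merge 3 vertices and 3 edges, delete both glued faces → V=19, E=37, F=20.
Attach a heptagonal bipyramid (V=9, E=21, F=14) along a 3-gon: merge 3 vertices and 3 edges, delete both glued faces → V=25, E=55, F=32.
Check: V − E + F = 25 − 55 + 32 = 2.

32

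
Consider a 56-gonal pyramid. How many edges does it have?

A pyramid on an n-gon base has one n-gon and n triangles: V = 56 + 1 = 57, E = 2·56 = 112, F = 56 + 1 = 57.

112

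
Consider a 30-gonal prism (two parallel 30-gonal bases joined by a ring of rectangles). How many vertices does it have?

60

A prism on an n-gon has two n-gon bases and n rectangular sides: V = 2·30 = 60, E = 3·30 = 90, F = 30 + 2 = 32.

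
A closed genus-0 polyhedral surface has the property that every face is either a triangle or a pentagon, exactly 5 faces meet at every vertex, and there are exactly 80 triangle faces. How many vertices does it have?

Let x be the number of pentagons; then F = 80 + x.
Edge–face incidences: 2E = 3·80 + 5·x = 240 + 5x.
Every vertex has degree 5, so 5V = 2E.
Euler: V − E + F = 2 ⇒ (2E)/5 − E + (80 + x) = 2.
Multiply by 10: 2·(2E) − 5·(2E) + 10·(80 + x) = 20, i.e. 800 + 10x − 3·(240 + 5x) = 20.
Collecting terms: −5x + 80 = 20, so −5x = −60, so x = 12.
Then 2E = 240 + 5·12 = 300, so E = 150, V = 2E/5 = 60, F = 80 + 12 = 92.

60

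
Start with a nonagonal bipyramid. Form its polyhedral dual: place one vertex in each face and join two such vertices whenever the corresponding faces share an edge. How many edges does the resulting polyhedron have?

The base solid has V = 11, E = 27, F = 18.
The dual swaps V and F and preserves E: V′ = F = 18, E′ = E = 27, F′ = V = 11.

27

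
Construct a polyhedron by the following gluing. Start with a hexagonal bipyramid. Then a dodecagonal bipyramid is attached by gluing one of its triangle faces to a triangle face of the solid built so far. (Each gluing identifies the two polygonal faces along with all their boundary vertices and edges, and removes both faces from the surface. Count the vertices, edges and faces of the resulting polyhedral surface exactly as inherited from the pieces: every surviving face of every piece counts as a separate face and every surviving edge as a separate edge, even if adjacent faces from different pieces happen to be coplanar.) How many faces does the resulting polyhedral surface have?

A hexagonal bipyramid: V=8, E=18, F=12.
Attach a dodecagonal bipyramid (V=14, E=36, F=24) along a 3-gon: merge 3 vertices and 3 edges, delete both glued faces → V=19, E=51, F=34.
Check: V − E + F = 19 − 51 + 34 = 2.

34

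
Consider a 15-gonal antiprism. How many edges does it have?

60

An antiprism on an n-gon has two n-gon caps and 2n triangles: V = 2·15 = 30, E = 4·15 = 60, F = 2·15 + 2 = 32.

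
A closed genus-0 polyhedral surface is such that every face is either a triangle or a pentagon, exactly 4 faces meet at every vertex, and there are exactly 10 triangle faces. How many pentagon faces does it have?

Let x be the number of pentagons; then F = 10 + x.
Edge–face incidences: 2E = 3·10 + 5·x = 30 + 5x.
Every vertex has degree 4, so 4V = 2E.
Euler: V − E + F = 2 ⇒ (2E)/4 − E + (10 + x) = 2.
Multiply by 8: 2·(2E) − 4·(2E) + 8·(10 + x) = 16, i.e. 80 + 8x − 2·(30 + 5x) = 16.
Collecting terms: −2x + 20 = 16, so −2x = −4, so x = 2.
Then 2E = 30 + 5·2 = 40, so E = 20, V = 2E/4 = 10, F = 10 + 2 = 12.

2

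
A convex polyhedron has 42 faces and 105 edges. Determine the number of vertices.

65

Here V − E + F = 2.
V = 2 + E − F = 2 + 105 − 42 = 65.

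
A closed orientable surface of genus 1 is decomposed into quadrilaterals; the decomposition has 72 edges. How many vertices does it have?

36

χ = 2 − 2·1 = 0, and every face is a square so 4F = 2E.
F = 2E/4 = 36. Then V = 0 + E − F = 0 + 72 − 36 = 36.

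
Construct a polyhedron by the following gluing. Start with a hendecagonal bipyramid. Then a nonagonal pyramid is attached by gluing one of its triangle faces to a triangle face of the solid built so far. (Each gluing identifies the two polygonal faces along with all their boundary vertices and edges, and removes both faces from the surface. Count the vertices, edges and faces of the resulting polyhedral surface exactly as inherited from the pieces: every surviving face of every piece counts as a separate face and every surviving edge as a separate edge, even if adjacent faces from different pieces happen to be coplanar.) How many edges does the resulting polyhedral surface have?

A hendecagonal bipyramid: V=13, E=33, F=22.
Attach a nonagonal pyramid (V=10, E=18, F=10) along a 3-gon: merge 3 vertices and 3 edges, delete both glued faces → V=20, E=48, F=30.
Check: V − E + F = 20 − 48 + 30 = 2.

48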